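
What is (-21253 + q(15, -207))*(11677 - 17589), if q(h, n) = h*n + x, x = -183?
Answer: 145086392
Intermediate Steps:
q(h, n) = -183 + h*n (q(h, n) = h*n - 183 = -183 + h*n)
(-21253 + q(15, -207))*(11677 - 17589) = (-21253 + (-183 + 15*(-207)))*(11677 - 17589) = (-21253 + (-183 - 3105))*(-5912) = (-21253 - 3288)*(-5912) = -24541*(-5912) = 145086392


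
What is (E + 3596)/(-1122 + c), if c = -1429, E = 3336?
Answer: -6932/2551 ≈ -2.7174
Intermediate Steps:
(E + 3596)/(-1122 + c) = (3336 + 3596)/(-1122 - 1429) = 6932/(-2551) = 6932*(-1/2551) = -6932/2551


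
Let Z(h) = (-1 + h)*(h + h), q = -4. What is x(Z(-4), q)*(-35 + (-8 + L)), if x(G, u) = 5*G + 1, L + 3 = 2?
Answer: -8844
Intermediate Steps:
L = -1 (L = -3 + 2 = -1)
Z(h) = 2*h*(-1 + h) (Z(h) = (-1 + h)*(2*h) = 2*h*(-1 + h))
x(G, u) = 1 + 5*G
x(Z(-4), q)*(-35 + (-8 + L)) = (1 + 5*(2*(-4)*(-1 - 4)))*(-35 + (-8 - 1)) = (1 + 5*(2*(-4)*(-5)))*(-35 - 9) = (1 + 5*40)*(-44) = (1 + 200)*(-44) = 201*(-44) = -8844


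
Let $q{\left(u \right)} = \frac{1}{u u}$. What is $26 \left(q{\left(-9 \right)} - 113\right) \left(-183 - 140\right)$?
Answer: $\frac{76858496}{81} \approx 9.4887 \cdot 10^{5}$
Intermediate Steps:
$q{\left(u \right)} = \frac{1}{u^{2}}$
$26 \left(q{\left(-9 \right)} - 113\right) \left(-183 - 140\right) = 26 \left(\frac{1}{81} - 113\right) \left(-183 - 140\right) = 26 \left(\frac{1}{81} - 113\right) \left(-323\right) = 26 \left(\left(- \frac{9152}{81}\right) \left(-323\right)\right) = 26 \cdot \frac{2956096}{81} = \frac{76858496}{81}$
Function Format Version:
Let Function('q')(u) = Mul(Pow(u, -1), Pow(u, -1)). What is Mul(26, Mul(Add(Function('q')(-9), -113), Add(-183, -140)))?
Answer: Rational(76858496, 81) ≈ 9.4887e+5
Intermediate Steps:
Function('q')(u) = Pow(u, -2)
Mul(26, Mul(Add(Function('q')(-9), -113), Add(-183, -140))) = Mul(26, Mul(Add(Pow(-9, -2), -113), Add(-183, -140))) = Mul(26, Mul(Add(Rational(1, 81), -113), -323)) = Mul(26, Mul(Rational(-9152, 81), -323)) = Mul(26, Rational(2956096, 81)) = Rational(76858496, 81)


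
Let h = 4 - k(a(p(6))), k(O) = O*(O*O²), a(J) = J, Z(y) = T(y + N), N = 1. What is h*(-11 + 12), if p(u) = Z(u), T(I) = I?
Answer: -2397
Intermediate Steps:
Z(y) = 1 + y (Z(y) = y + 1 = 1 + y)
p(u) = 1 + u
k(O) = O⁴ (k(O) = O*O³ = O⁴)
h = -2397 (h = 4 - (1 + 6)⁴ = 4 - 1*7⁴ = 4 - 1*2401 = 4 - 2401 = -2397)
h*(-11 + 12) = -2397*(-11 + 12) = -2397*1 = -2397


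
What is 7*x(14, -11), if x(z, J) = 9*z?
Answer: 882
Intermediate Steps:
7*x(14, -11) = 7*(9*14) = 7*126 = 882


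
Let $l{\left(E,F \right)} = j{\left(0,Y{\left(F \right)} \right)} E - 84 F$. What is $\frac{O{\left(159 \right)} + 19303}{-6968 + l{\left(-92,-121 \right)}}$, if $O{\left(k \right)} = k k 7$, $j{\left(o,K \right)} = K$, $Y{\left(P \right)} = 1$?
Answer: $\frac{98135}{1552} \approx 63.231$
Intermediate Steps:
$O{\left(k \right)} = 7 k^{2}$ ($O{\left(k \right)} = k^{2} \cdot 7 = 7 k^{2}$)
$l{\left(E,F \right)} = E - 84 F$ ($l{\left(E,F \right)} = 1 E - 84 F = E - 84 F$)
$\frac{O{\left(159 \right)} + 19303}{-6968 + l{\left(-92,-121 \right)}} = \frac{7 \cdot 159^{2} + 19303}{-6968 - -10072} = \frac{7 \cdot 25281 + 19303}{-6968 + \left(-92 + 10164\right)} = \frac{176967 + 19303}{-6968 + 10072} = \frac{196270}{3104} = 196270 \cdot \frac{1}{3104} = \frac{98135}{1552}$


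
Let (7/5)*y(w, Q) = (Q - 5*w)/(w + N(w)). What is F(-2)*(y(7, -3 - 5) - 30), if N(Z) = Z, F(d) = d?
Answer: 3155/49 ≈ 64.388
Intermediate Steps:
y(w, Q) = 5*(Q - 5*w)/(14*w) (y(w, Q) = 5*((Q - 5*w)/(w + w))/7 = 5*((Q - 5*w)/((2*w)))/7 = 5*((Q - 5*w)*(1/(2*w)))/7 = 5*((Q - 5*w)/(2*w))/7 = 5*(Q - 5*w)/(14*w))
F(-2)*(y(7, -3 - 5) - 30) = -2*((5/14)*((-3 - 5) - 5*7)/7 - 30) = -2*((5/14)*(⅐)*(-8 - 35) - 30) = -2*((5/14)*(⅐)*(-43) - 30) = -2*(-215/98 - 30) = -2*(-3155/98) = 3155/49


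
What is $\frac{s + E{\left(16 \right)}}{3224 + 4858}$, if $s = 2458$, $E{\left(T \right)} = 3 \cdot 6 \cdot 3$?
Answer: $\frac{1256}{4041} \approx 0.31081$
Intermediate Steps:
$E{\left(T \right)} = 54$ ($E{\left(T \right)} = 18 \cdot 3 = 54$)
$\frac{s + E{\left(16 \right)}}{3224 + 4858} = \frac{2458 + 54}{3224 + 4858} = \frac{2512}{8082} = 2512 \cdot \frac{1}{8082} = \frac{1256}{4041}$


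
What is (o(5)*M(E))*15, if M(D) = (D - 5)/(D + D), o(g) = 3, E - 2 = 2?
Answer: -45/8 ≈ -5.6250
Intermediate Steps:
E = 4 (E = 2 + 2 = 4)
M(D) = (-5 + D)/(2*D) (M(D) = (-5 + D)/((2*D)) = (-5 + D)*(1/(2*D)) = (-5 + D)/(2*D))
(o(5)*M(E))*15 = (3*((1/2)*(-5 + 4)/4))*15 = (3*((1/2)*(1/4)*(-1)))*15 = (3*(-1/8))*15 = -3/8*15 = -45/8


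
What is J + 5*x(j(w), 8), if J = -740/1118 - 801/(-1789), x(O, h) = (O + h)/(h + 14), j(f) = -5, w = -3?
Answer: 10289003/22001122 ≈ 0.46766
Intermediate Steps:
x(O, h) = (O + h)/(14 + h)
J = -214171/1000051 (J = -740*1/1118 - 801*(-1/1789) = -370/559 + 801/1789 = -214171/1000051 ≈ -0.21416)
J + 5*x(j(w), 8) = -214171/1000051 + 5*((-5 + 8)/(14 + 8)) = -214171/1000051 + 5*(3/22) = -214171/1000051 + 15/22 = 10289003/22001122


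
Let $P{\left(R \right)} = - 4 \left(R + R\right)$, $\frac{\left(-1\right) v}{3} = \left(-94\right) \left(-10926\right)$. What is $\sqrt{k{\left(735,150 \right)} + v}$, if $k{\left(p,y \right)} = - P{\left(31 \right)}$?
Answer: $2 i \sqrt{770221} \approx 1755.2 i$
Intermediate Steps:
$v = -3081132$ ($v = - 3 \left(\left(-94\right) \left(-10926\right)\right) = \left(-3\right) 1027044 = -3081132$)
$P{\left(R \right)} = - 8 R$ ($P{\left(R \right)} = - 4 \cdot 2 R = - 8 R$)
$k{\left(p,y \right)} = 248$ ($k{\left(p,y \right)} = - \left(-8\right) 31 = \left(-1\right) \left(-248\right) = 248$)
$\sqrt{k{\left(735,150 \right)} + v} = \sqrt{248 - 3081132} = \sqrt{-3080884} = 2 i \sqrt{770221}$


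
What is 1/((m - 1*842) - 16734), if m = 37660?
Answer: 1/20084 ≈ 4.9791e-5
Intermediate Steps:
1/((m - 1*842) - 16734) = 1/((37660 - 1*842) - 16734) = 1/((37660 - 842) - 16734) = 1/(36818 - 16734) = 1/20084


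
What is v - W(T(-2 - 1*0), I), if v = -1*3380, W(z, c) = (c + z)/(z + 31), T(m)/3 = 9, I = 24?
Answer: -196091/58 ≈ -3380.9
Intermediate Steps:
T(m) = 27 (T(m) = 3*9 = 27)
W(z, c) = (c + z)/(31 + z)
v = -3380
v - W(T(-2 - 1*0), I) = -3380 - (24 + 27)/(31 + 27) = -3380 - 51/58 = -196091/58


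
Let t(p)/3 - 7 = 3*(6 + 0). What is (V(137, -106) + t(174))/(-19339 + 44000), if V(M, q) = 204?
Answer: 279/24661 ≈ 0.011313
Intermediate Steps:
t(p) = 75 (t(p) = 21 + 3*(3*(6 + 0)) = 21 + 3*(3*6) = 21 + 3*18 = 21 + 54 = 75)
(V(137, -106) + t(174))/(-19339 + 44000) = (204 + 75)/(-19339 + 44000) = 279/24661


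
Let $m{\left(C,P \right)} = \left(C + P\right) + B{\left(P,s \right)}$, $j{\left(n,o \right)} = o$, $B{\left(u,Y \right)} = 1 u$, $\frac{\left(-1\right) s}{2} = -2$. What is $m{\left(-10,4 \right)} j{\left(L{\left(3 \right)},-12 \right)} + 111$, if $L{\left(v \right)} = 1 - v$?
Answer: $135$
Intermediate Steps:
$s = 4$ ($s = \left(-2\right) \left(-2\right) = 4$)
$B{\left(u,Y \right)} = u$
$m{\left(C,P \right)} = C + 2 P$ ($m{\left(C,P \right)} = \left(C + P\right) + P = C + 2 P$)
$m{\left(-10,4 \right)} j{\left(L{\left(3 \right)},-12 \right)} + 111 = \left(-10 + 2 \cdot 4\right) \left(-12\right) + 111 = \left(-10 + 8\right) \left(-12\right) + 111 = \left(-2\right) \left(-12\right) + 111 = 24 + 111 = 135$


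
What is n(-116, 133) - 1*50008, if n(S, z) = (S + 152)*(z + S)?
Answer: -49396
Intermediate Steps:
n(S, z) = (152 + S)*(S + z)
n(-116, 133) - 1*50008 = ((-116)**2 + 152*(-116) + 152*133 - 116*133) - 1*50008 = (13456 - 17632 + 20216 - 15428) - 50008 = 612 - 50008 = -49396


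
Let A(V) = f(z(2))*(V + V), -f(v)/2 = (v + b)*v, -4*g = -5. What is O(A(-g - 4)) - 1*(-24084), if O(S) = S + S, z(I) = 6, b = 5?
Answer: 26856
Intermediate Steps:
g = 5/4 (g = -1/4*(-5) = 5/4 ≈ 1.2500)
f(v) = -2*v*(5 + v) (f(v) = -2*(v + 5)*v = -2*(5 + v)*v = -2*v*(5 + v))
A(V) = -264*V (A(V) = (-2*6*(5 + 6))*(V + V) = (-2*6*11)*(2*V) = -264*V)
O(S) = 2*S
O(A(-g - 4)) - 1*(-24084) = 2*(-264*(-1*5/4 - 4)) - 1*(-24084) = 2*(-264*(-5/4 - 4)) + 24084 = 2*(-264*(-21/4)) + 24084 = 2*1386 + 24084 = 2772 + 24084 = 26856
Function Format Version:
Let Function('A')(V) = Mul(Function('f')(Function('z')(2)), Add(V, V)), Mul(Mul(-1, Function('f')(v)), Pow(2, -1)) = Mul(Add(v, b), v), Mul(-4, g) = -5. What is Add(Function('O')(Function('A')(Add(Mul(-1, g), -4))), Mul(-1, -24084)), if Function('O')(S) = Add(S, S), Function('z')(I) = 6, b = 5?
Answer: 26856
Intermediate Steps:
g = Rational(5, 4) (g = Mul(Rational(-1, 4), -5) = Rational(5, 4) ≈ 1.2500)
Function('f')(v) = Mul(-2, v, Add(5, v)) (Function('f')(v) = Mul(-2, Mul(Add(v, 5), v)) = Mul(-2, Mul(Add(5, v), v)) = Mul(-2, Mul(v, Add(5, v))) = Mul(-2, v, Add(5, v)))
Function('A')(V) = Mul(-264, V) (Function('A')(V) = Mul(Mul(-2, 6, Add(5, 6)), Add(V, V)) = Mul(Mul(-2, 6, 11), Mul(2, V)) = Mul(-132, Mul(2, V)) = Mul(-264, V))
Function('O')(S) = Mul(2, S)
Add(Function('O')(Function('A')(Add(Mul(-1, g), -4))), Mul(-1, -24084)) = Add(Mul(2, Mul(-264, Add(Mul(-1, Rational(5, 4)), -4))), Mul(-1, -24084)) = Add(Mul(2, Mul(-264, Add(Rational(-5, 4), -4))), 24084) = Add(Mul(2, Mul(-264, Rational(-21, 4))), 24084) = Add(Mul(2, 1386), 24084) = Add(2772, 24084) = 26856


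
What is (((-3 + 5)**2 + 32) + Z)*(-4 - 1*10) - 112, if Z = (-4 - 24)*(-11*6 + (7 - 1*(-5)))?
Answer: -21784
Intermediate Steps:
Z = 1512 (Z = -28*(-66 + (7 + 5)) = -28*(-66 + 12) = -28*(-54) = 1512)
(((-3 + 5)**2 + 32) + Z)*(-4 - 1*10) - 112 = (((-3 + 5)**2 + 32) + 1512)*(-4 - 1*10) - 112 = ((2**2 + 32) + 1512)*(-4 - 10) - 112 = ((4 + 32) + 1512)*(-14) - 112 = (36 + 1512)*(-14) - 112 = 1548*(-14) - 112 = -21672 - 112 = -21784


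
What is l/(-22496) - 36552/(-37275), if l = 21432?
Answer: 51307/1838900 ≈ 0.027901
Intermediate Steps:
l/(-22496) - 36552/(-37275) = 21432/(-22496) - 36552/(-37275) = 21432*(-1/22496) - 36552*(-1/37275) = -141/148 + 12184/12425 = 51307/1838900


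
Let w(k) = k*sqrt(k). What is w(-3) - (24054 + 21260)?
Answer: -45314 - 3*I*sqrt(3) ≈ -45314.0 - 5.1962*I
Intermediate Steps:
w(k) = k**(3/2)
w(-3) - (24054 + 21260) = (-3)**(3/2) - (24054 + 21260) = -3*I*sqrt(3) - 1*45314 = -3*I*sqrt(3) - 45314 = -45314 - 3*I*sqrt(3)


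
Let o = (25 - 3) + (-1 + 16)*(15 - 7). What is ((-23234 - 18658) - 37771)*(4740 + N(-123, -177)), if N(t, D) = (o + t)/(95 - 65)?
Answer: -11329592197/30 ≈ -3.7765e+8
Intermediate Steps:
o = 142 (o = 22 + 15*8 = 22 + 120 = 142)
N(t, D) = 71/15 + t/30 (N(t, D) = (142 + t)/(95 - 65) = (142 + t)/30 = (142 + t)*(1/30) = 71/15 + t/30)
((-23234 - 18658) - 37771)*(4740 + N(-123, -177)) = ((-23234 - 18658) - 37771)*(4740 + (71/15 + (1/30)*(-123))) = (-41892 - 37771)*(4740 + (71/15 - 41/10)) = -79663*(4740 + 19/30) = -79663*142219/30 = -11329592197/30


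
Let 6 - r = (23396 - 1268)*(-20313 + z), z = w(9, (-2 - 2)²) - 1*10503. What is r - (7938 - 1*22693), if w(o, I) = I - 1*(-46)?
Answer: 680539273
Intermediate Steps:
w(o, I) = 46 + I (w(o, I) = I + 46 = 46 + I)
z = -10441 (z = (46 + (-2 - 2)²) - 1*10503 = (46 + (-4)²) - 10503 = (46 + 16) - 10503 = 62 - 10503 = -10441)
r = 680524518 (r = 6 - (23396 - 1268)*(-20313 - 10441) = 6 - 22128*(-30754) = 6 - 1*(-680524512) = 6 + 680524512 = 680524518)
r - (7938 - 1*22693) = 680524518 - (7938 - 1*22693) = 680524518 - (7938 - 22693) = 680524518 - 1*(-14755) = 680524518 + 14755 = 680539273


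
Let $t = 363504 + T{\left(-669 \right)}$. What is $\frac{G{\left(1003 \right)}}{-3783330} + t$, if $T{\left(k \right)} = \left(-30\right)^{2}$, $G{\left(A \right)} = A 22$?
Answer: $\frac{689330281627}{1891665} \approx 3.644 \cdot 10^{5}$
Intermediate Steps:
$G{\left(A \right)} = 22 A$
$T{\left(k \right)} = 900$
$t = 364404$ ($t = 363504 + 900 = 364404$)
$\frac{G{\left(1003 \right)}}{-3783330} + t = \frac{22 \cdot 1003}{-3783330} + 364404 = 22066 \left(- \frac{1}{3783330}\right) + 364404 = - \frac{11033}{1891665} + 364404 = \frac{689330281627}{1891665}$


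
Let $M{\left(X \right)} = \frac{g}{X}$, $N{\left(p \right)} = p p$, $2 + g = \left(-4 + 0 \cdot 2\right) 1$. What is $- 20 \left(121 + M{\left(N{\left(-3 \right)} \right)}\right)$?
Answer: $- \frac{7220}{3} \approx -2406.7$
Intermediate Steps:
$g = -6$ ($g = -2 + \left(-4 + 0 \cdot 2\right) 1 = -2 + \left(-4 + 0\right) 1 = -2 - 4 = -6$)
$N{\left(p \right)} = p^{2}$
$M{\left(X \right)} = - \frac{6}{X}$
$- 20 \left(121 + M{\left(N{\left(-3 \right)} \right)}\right) = - 20 \left(121 - \frac{6}{\left(-3\right)^{2}}\right) = - 20 \left(121 - \frac{6}{9}\right) = - 20 \left(121 - \frac{2}{3}\right) = \left(-20\right) \frac{361}{3} = - \frac{7220}{3}$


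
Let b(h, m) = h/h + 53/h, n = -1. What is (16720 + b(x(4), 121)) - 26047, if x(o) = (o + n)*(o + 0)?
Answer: -111859/12 ≈ -9321.6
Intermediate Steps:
x(o) = o*(-1 + o) (x(o) = (o - 1)*(o + 0) = (-1 + o)*o = o*(-1 + o))
b(h, m) = 1 + 53/h
(16720 + b(x(4), 121)) - 26047 = (16720 + (53 + 4*(-1 + 4))/((4*(-1 + 4)))) - 26047 = (16720 + (53 + 4*3)/((4*3))) - 26047 = (16720 + (53 + 12)/12) - 26047 = (16720 + (1/12)*65) - 26047 = (16720 + 65/12) - 26047 = 200705/12 - 26047 = -111859/12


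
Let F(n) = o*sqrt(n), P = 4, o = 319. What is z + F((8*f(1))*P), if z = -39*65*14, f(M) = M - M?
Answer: -35490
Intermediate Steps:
f(M) = 0
F(n) = 319*sqrt(n)
z = -35490 (z = -2535*14 = -35490)
z + F((8*f(1))*P) = -35490 + 319*sqrt((8*0)*4) = -35490 + 319*sqrt(0*4) = -35490 + 319*sqrt(0) = -35490 + 319*0 = -35490 + 0 = -35490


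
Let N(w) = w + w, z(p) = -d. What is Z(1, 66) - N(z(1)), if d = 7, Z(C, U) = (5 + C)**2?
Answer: 50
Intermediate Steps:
z(p) = -7 (z(p) = -1*7 = -7)
N(w) = 2*w
Z(1, 66) - N(z(1)) = (5 + 1)**2 - 2*(-7) = 6**2 - 1*(-14) = 36 + 14 = 50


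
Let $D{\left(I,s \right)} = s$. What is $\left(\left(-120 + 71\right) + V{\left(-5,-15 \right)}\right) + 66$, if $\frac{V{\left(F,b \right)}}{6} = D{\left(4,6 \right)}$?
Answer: $53$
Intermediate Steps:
$V{\left(F,b \right)} = 36$ ($V{\left(F,b \right)} = 6 \cdot 6 = 36$)
$\left(\left(-120 + 71\right) + V{\left(-5,-15 \right)}\right) + 66 = \left(\left(-120 + 71\right) + 36\right) + 66 = \left(-49 + 36\right) + 66 = -13 + 66 = 53$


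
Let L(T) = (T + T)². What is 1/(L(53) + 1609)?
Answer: 1/12845 ≈ 7.7851e-5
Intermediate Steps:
L(T) = 4*T² (L(T) = (2*T)² = 4*T²)
1/(L(53) + 1609) = 1/(4*53² + 1609) = 1/(4*2809 + 1609) = 1/(11236 + 1609) = 1/12845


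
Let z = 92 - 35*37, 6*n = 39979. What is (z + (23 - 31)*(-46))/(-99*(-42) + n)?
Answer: -5010/64927 ≈ -0.077164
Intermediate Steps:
n = 39979/6 (n = (1/6)*39979 = 39979/6 ≈ 6663.2)
z = -1203 (z = 92 - 1295 = -1203)
(z + (23 - 31)*(-46))/(-99*(-42) + n) = (-1203 + (23 - 31)*(-46))/(-99*(-42) + 39979/6) = (-1203 - 8*(-46))/(4158 + 39979/6) = (-1203 + 368)/(64927/6) = -835*6/64927 = -5010/64927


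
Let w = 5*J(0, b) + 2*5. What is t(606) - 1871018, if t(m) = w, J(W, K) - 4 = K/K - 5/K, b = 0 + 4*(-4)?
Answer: -29935703/16 ≈ -1.8710e+6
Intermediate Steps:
b = -16 (b = 0 - 16 = -16)
J(W, K) = 5 - 5/K (J(W, K) = 4 + (K/K - 5/K) = 4 + (1 - 5/K) = 5 - 5/K)
w = 585/16 (w = 5*(5 - 5/(-16)) + 2*5 = 5*(5 - 5*(-1/16)) + 10 = 5*(5 + 5/16) + 10 = 5*(85/16) + 10 = 425/16 + 10 = 585/16 ≈ 36.563)
t(m) = 585/16
t(606) - 1871018 = 585/16 - 1871018 = -29935703/16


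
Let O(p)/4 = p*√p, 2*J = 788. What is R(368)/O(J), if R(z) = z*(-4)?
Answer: -92*√394/38809 ≈ -0.047055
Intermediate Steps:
J = 394 (J = (½)*788 = 394)
O(p) = 4*p^(3/2) (O(p) = 4*(p*√p) = 4*p^(3/2))
R(z) = -4*z
R(368)/O(J) = (-4*368)/((4*394^(3/2))) = -1472*√394/620944 = -92*√394/38809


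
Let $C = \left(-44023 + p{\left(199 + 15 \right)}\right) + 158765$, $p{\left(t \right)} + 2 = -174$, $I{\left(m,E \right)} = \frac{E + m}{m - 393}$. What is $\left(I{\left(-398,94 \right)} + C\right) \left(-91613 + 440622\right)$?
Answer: $\frac{31627897088090}{791} \approx 3.9985 \cdot 10^{10}$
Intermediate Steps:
$I{\left(m,E \right)} = \frac{E + m}{-393 + m}$
$p{\left(t \right)} = -176$ ($p{\left(t \right)} = -2 - 174 = -176$)
$C = 114566$ ($C = \left(-44023 - 176\right) + 158765 = -44199 + 158765 = 114566$)
$\left(I{\left(-398,94 \right)} + C\right) \left(-91613 + 440622\right) = \left(\frac{94 - 398}{-393 - 398} + 114566\right) \left(-91613 + 440622\right) = \left(\frac{1}{-791} \left(-304\right) + 114566\right) 349009 = \left(\left(- \frac{1}{791}\right) \left(-304\right) + 114566\right) 349009 = \left(\frac{304}{791} + 114566\right) 349009 = \frac{90622010}{791} \cdot 349009 = \frac{31627897088090}{791}$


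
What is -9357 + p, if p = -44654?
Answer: -54011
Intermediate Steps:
-9357 + p = -9357 - 44654 = -54011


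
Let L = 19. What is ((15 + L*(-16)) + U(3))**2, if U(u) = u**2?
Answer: 78400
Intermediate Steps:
((15 + L*(-16)) + U(3))**2 = ((15 + 19*(-16)) + 3**2)**2 = ((15 - 304) + 9)**2 = (-289 + 9)**2 = (-280)**2 = 78400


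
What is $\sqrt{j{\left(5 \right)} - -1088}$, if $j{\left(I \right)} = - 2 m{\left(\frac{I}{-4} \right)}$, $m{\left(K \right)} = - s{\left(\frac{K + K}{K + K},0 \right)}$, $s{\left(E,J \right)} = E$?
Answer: $\sqrt{1090} \approx 33.015$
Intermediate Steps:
$m{\left(K \right)} = -1$ ($m{\left(K \right)} = - \frac{K + K}{K + K} = - \frac{2 K}{2 K} = - 2 K \frac{1}{2 K} = \left(-1\right) 1 = -1$)
$j{\left(I \right)} = 2$ ($j{\left(I \right)} = \left(-2\right) \left(-1\right) = 2$)
$\sqrt{j{\left(5 \right)} - -1088} = \sqrt{2 - -1088} = \sqrt{2 + \left(-910 + 1998\right)} = \sqrt{2 + 1088} = \sqrt{1090}$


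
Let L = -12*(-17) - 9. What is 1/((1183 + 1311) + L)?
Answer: 1/2689 ≈ 0.00037189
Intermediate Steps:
L = 195 (L = 204 - 9 = 195)
1/((1183 + 1311) + L) = 1/((1183 + 1311) + 195) = 1/(2494 + 195) = 1/2689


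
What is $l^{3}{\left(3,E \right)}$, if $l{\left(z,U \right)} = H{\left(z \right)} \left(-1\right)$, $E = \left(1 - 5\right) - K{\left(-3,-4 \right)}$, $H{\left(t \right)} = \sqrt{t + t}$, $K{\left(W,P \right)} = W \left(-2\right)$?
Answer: $- 6 \sqrt{6} \approx -14.697$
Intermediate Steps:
$K{\left(W,P \right)} = - 2 W$
$H{\left(t \right)} = \sqrt{2} \sqrt{t}$ ($H{\left(t \right)} = \sqrt{2 t} = \sqrt{2} \sqrt{t}$)
$E = -10$ ($E = \left(1 - 5\right) - \left(-2\right) \left(-3\right) = \left(1 - 5\right) - 6 = -4 - 6 = -10$)
$l{\left(z,U \right)} = - \sqrt{2} \sqrt{z}$ ($l{\left(z,U \right)} = \sqrt{2} \sqrt{z} \left(-1\right) = - \sqrt{2} \sqrt{z}$)
$l^{3}{\left(3,E \right)} = \left(- \sqrt{2} \sqrt{3}\right)^{3} = \left(- \sqrt{6}\right)^{3} = - 6 \sqrt{6}$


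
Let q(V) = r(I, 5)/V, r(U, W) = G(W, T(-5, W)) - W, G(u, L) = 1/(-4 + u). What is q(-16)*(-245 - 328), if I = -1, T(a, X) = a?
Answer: -573/4 ≈ -143.25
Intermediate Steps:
r(U, W) = 1/(-4 + W) - W
q(V) = -4/V (q(V) = ((1 - 1*5*(-4 + 5))/(-4 + 5))/V = ((1 - 1*5*1)/1)/V = (1*(1 - 5))/V = (1*(-4))/V = -4/V)
q(-16)*(-245 - 328) = (-4/(-16))*(-245 - 328) = -4*(-1/16)*(-573) = (1/4)*(-573) = -573/4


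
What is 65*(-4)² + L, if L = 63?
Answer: 1103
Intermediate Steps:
65*(-4)² + L = 65*(-4)² + 63 = 65*16 + 63 = 1040 + 63 = 1103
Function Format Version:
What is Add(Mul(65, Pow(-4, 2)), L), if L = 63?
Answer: 1103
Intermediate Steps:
Add(Mul(65, Pow(-4, 2)), L) = Add(Mul(65, Pow(-4, 2)), 63) = Add(Mul(65, 16), 63) = Add(1040, 63) = 1103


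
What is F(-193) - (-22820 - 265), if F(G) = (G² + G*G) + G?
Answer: 97390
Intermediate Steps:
F(G) = G + 2*G² (F(G) = (G² + G²) + G = 2*G² + G = G + 2*G²)
F(-193) - (-22820 - 265) = -193*(1 + 2*(-193)) - (-22820 - 265) = -193*(1 - 386) - 1*(-23085) = -193*(-385) + 23085 = 74305 + 23085 = 97390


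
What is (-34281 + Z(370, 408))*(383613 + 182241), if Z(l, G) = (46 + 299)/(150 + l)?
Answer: -1008678608685/52 ≈ -1.9398e+10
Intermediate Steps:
Z(l, G) = 345/(150 + l)
(-34281 + Z(370, 408))*(383613 + 182241) = (-34281 + 345/(150 + 370))*(383613 + 182241) = (-34281 + 345/520)*565854 = (-34281 + 345*(1/520))*565854 = (-34281 + 69/104)*565854 = -3565155/104*565854 = -1008678608685/52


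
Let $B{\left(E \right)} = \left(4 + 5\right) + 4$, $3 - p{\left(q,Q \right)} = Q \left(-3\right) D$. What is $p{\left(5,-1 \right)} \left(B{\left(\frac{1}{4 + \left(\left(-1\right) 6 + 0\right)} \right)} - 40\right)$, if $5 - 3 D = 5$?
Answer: $-81$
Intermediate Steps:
$D = 0$ ($D = \frac{5}{3} - \frac{5}{3} = 0$)
$p{\left(q,Q \right)} = 3$ ($p{\left(q,Q \right)} = 3 - Q \left(-3\right) 0 = 3 - - 3 Q 0 = 3 - 0 = 3 + 0 = 3$)
$B{\left(E \right)} = 13$ ($B{\left(E \right)} = 9 + 4 = 13$)
$p{\left(5,-1 \right)} \left(B{\left(\frac{1}{4 + \left(\left(-1\right) 6 + 0\right)} \right)} - 40\right) = 3 \left(13 - 40\right) = 3 \left(-27\right) = -81$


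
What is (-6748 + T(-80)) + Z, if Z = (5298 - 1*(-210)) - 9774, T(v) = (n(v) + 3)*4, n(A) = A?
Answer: -11322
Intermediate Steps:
T(v) = 12 + 4*v (T(v) = (v + 3)*4 = (3 + v)*4 = 12 + 4*v)
Z = -4266 (Z = (5298 + 210) - 9774 = 5508 - 9774 = -4266)
(-6748 + T(-80)) + Z = (-6748 + (12 + 4*(-80))) - 4266 = (-6748 + (12 - 320)) - 4266 = (-6748 - 308) - 4266 = -7056 - 4266 = -11322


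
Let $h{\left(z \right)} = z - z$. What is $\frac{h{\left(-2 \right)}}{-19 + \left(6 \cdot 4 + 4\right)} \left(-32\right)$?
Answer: $0$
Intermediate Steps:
$h{\left(z \right)} = 0$
$\frac{h{\left(-2 \right)}}{-19 + \left(6 \cdot 4 + 4\right)} \left(-32\right) = \frac{0}{-19 + \left(6 \cdot 4 + 4\right)} \left(-32\right) = \frac{0}{-19 + \left(24 + 4\right)} \left(-32\right) = \frac{0}{-19 + 28} \left(-32\right) = \frac{0}{9} \left(-32\right) = 0 \cdot \frac{1}{9} \left(-32\right) = 0 \left(-32\right) = 0$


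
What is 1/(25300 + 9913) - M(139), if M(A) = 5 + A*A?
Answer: -680526437/35213 ≈ -19326.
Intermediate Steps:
M(A) = 5 + A²
1/(25300 + 9913) - M(139) = 1/(25300 + 9913) - (5 + 139²) = 1/35213 - (5 + 19321) = 1/35213 - 1*19326 = 1/35213 - 19326 = -680526437/35213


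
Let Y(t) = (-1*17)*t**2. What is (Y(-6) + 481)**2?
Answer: 17161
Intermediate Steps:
Y(t) = -17*t**2
(Y(-6) + 481)**2 = (-17*(-6)**2 + 481)**2 = (-17*36 + 481)**2 = (-612 + 481)**2 = (-131)**2 = 17161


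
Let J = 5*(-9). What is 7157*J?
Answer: -322065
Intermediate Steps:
J = -45
7157*J = 7157*(-45) = -322065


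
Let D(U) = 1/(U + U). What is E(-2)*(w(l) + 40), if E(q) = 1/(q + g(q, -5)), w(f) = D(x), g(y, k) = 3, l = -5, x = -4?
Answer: 319/8 ≈ 39.875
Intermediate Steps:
D(U) = 1/(2*U)
w(f) = -⅛ (w(f) = (½)/(-4) = (½)*(-¼) = -⅛)
E(q) = 1/(3 + q) (E(q) = 1/(q + 3) = 1/(3 + q))
E(-2)*(w(l) + 40) = (-⅛ + 40)/(3 - 2) = (319/8)/1 = 1*(319/8) = 319/8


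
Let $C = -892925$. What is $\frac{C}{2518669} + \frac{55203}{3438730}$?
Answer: $- \frac{172440582379}{509471920610} \approx -0.33847$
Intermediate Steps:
$\frac{C}{2518669} + \frac{55203}{3438730} = - \frac{892925}{2518669} + \frac{55203}{3438730} = \left(-892925\right) \frac{1}{2518669} + 55203 \cdot \frac{1}{3438730} = - \frac{52525}{148157} + \frac{55203}{3438730} = - \frac{172440582379}{509471920610}$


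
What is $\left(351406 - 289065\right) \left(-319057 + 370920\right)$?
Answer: $3233191283$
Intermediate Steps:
$\left(351406 - 289065\right) \left(-319057 + 370920\right) = 62341 \cdot 51863 = 3233191283$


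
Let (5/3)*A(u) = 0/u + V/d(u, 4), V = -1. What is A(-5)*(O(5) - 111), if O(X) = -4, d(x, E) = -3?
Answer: -23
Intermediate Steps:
A(u) = ⅕ (A(u) = 3*(0/u - 1/(-3))/5 = 3*(0 - 1*(-⅓))/5 = 3*(0 + ⅓)/5 = (⅗)*(⅓) = ⅕)
A(-5)*(O(5) - 111) = (-4 - 111)/5 = (⅕)*(-115) = -23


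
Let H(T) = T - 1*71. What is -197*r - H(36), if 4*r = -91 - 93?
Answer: 9097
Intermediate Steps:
r = -46 (r = (-91 - 93)/4 = (¼)*(-184) = -46)
H(T) = -71 + T (H(T) = T - 71 = -71 + T)
-197*r - H(36) = -197*(-46) - (-71 + 36) = 9062 - 1*(-35) = 9062 + 35 = 9097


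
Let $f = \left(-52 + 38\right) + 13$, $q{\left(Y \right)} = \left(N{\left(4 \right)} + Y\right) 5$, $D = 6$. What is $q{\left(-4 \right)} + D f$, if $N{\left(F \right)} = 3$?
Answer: $-11$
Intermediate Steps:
$q{\left(Y \right)} = 15 + 5 Y$ ($q{\left(Y \right)} = \left(3 + Y\right) 5 = 15 + 5 Y$)
$f = -1$ ($f = -14 + 13 = -1$)
$q{\left(-4 \right)} + D f = \left(15 + 5 \left(-4\right)\right) + 6 \left(-1\right) = \left(15 - 20\right) - 6 = -5 - 6 = -11$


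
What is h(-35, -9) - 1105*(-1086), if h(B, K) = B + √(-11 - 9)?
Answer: 1199995 + 2*I*√5 ≈ 1.2e+6 + 4.4721*I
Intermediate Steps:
h(B, K) = B + 2*I*√5 (h(B, K) = B + √(-20) = B + 2*I*√5)
h(-35, -9) - 1105*(-1086) = (-35 + 2*I*√5) - 1105*(-1086) = (-35 + 2*I*√5) + 1200030 = 1199995 + 2*I*√5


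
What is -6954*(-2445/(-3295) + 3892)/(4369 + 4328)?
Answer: -5946404806/1910441 ≈ -3112.6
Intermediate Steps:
-6954*(-2445/(-3295) + 3892)/(4369 + 4328) = -6954/(8697/(-2445*(-1/3295) + 3892)) = -6954/(8697/(489/659 + 3892)) = -6954/(8697/(2565317/659)) = -6954/(8697*(659/2565317)) = -6954/5731323/2565317 = -6954*2565317/5731323 = -5946404806/1910441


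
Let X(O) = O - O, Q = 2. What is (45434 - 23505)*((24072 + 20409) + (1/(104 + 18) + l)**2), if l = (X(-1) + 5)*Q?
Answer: 14550901220805/14884 ≈ 9.7762e+8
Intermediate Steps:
X(O) = 0
l = 10 (l = (0 + 5)*2 = 5*2 = 10)
(45434 - 23505)*((24072 + 20409) + (1/(104 + 18) + l)**2) = (45434 - 23505)*((24072 + 20409) + (1/(104 + 18) + 10)**2) = 21929*(44481 + (1/122 + 10)**2) = 21929*(44481 + (1221/122)**2) = 21929*(44481 + 1490841/14884) = 21929*(663546045/14884) = 14550901220805/14884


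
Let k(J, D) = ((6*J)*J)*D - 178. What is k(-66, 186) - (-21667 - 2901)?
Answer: 4885686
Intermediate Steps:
k(J, D) = -178 + 6*D*J**2 (k(J, D) = (6*J**2)*D - 178 = 6*D*J**2 - 178 = -178 + 6*D*J**2)
k(-66, 186) - (-21667 - 2901) = (-178 + 6*186*(-66)**2) - (-21667 - 2901) = (-178 + 6*186*4356) - 1*(-24568) = (-178 + 4861296) + 24568 = 4861118 + 24568 = 4885686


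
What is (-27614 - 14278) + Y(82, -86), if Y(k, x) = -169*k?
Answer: -55750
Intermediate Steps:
(-27614 - 14278) + Y(82, -86) = (-27614 - 14278) - 169*82 = -41892 - 13858 = -55750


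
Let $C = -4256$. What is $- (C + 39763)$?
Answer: $-35507$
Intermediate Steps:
$- (C + 39763) = - (-4256 + 39763) = \left(-1\right) 35507 = -35507$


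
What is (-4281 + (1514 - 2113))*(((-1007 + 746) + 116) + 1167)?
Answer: -4987360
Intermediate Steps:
(-4281 + (1514 - 2113))*(((-1007 + 746) + 116) + 1167) = (-4281 - 599)*((-261 + 116) + 1167) = -4880*(-145 + 1167) = -4880*1022 = -4987360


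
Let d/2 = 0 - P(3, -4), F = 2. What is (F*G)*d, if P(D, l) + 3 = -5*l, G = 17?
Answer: -1156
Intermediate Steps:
P(D, l) = -3 - 5*l
d = -34 (d = 2*(0 - (-3 - 5*(-4))) = 2*(0 - (-3 + 20)) = 2*(0 - 1*17) = 2*(0 - 17) = 2*(-17) = -34)
(F*G)*d = (2*17)*(-34) = 34*(-34) = -1156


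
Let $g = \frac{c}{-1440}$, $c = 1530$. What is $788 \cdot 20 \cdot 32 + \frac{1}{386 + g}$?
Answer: $\frac{3106106896}{6159} \approx 5.0432 \cdot 10^{5}$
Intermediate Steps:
$g = - \frac{17}{16}$ ($g = \frac{1530}{-1440} = 1530 \left(- \frac{1}{1440}\right) = - \frac{17}{16} \approx -1.0625$)
$788 \cdot 20 \cdot 32 + \frac{1}{386 + g} = 788 \cdot 20 \cdot 32 + \frac{1}{386 - \frac{17}{16}} = 788 \cdot 640 + \frac{1}{\frac{6159}{16}} = 504320 + \frac{16}{6159} = \frac{3106106896}{6159}$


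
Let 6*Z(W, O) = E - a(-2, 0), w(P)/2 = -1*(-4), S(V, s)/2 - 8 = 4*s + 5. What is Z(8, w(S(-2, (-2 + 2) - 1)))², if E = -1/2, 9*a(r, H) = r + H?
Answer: 25/11664 ≈ 0.0021433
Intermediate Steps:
a(r, H) = H/9 + r/9 (a(r, H) = (r + H)/9 = (H + r)/9 = H/9 + r/9)
E = -½ (E = -1*½ = -½ ≈ -0.50000)
S(V, s) = 26 + 8*s (S(V, s) = 16 + 2*(4*s + 5) = 16 + 2*(5 + 4*s) = 16 + (10 + 8*s) = 26 + 8*s)
w(P) = 8 (w(P) = 2*(-1*(-4)) = 2*4 = 8)
Z(W, O) = -5/108 (Z(W, O) = (-½ - ((⅑)*0 + (⅑)*(-2)))/6 = (-½ - (0 - 2/9))/6 = (-½ - 1*(-2/9))/6 = (-½ + 2/9)/6 = (⅙)*(-5/18) = -5/108)
Z(8, w(S(-2, (-2 + 2) - 1)))² = (-5/108)² = 25/11664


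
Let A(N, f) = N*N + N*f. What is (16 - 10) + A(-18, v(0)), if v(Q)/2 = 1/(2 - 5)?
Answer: 342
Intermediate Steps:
v(Q) = -2/3 (v(Q) = 2/(2 - 5) = 2/(-3) = 2*(-1/3) = -2/3)
A(N, f) = N**2 + N*f
(16 - 10) + A(-18, v(0)) = (16 - 10) - 18*(-18 - 2/3) = 6 - 18*(-56/3) = 6 + 336 = 342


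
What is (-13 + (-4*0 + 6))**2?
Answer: 49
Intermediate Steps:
(-13 + (-4*0 + 6))**2 = (-13 + (0 + 6))**2 = (-13 + 6)**2 = (-7)**2 = 49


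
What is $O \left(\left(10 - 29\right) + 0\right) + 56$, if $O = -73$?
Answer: $1443$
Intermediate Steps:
$O \left(\left(10 - 29\right) + 0\right) + 56 = - 73 \left(\left(10 - 29\right) + 0\right) + 56 = - 73 \left(-19 + 0\right) + 56 = \left(-73\right) \left(-19\right) + 56 = 1387 + 56 = 1443$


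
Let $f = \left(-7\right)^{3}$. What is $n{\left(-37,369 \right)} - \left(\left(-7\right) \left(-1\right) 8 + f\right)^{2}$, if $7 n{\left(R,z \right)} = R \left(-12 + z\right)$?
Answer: $-84256$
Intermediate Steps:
$n{\left(R,z \right)} = \frac{R \left(-12 + z\right)}{7}$
$f = -343$
$n{\left(-37,369 \right)} - \left(\left(-7\right) \left(-1\right) 8 + f\right)^{2} = \frac{1}{7} \left(-37\right) \left(-12 + 369\right) - \left(\left(-7\right) \left(-1\right) 8 - 343\right)^{2} = \frac{1}{7} \left(-37\right) 357 - \left(7 \cdot 8 - 343\right)^{2} = -1887 - \left(56 - 343\right)^{2} = -1887 - \left(-287\right)^{2} = -1887 - 82369 = -84256$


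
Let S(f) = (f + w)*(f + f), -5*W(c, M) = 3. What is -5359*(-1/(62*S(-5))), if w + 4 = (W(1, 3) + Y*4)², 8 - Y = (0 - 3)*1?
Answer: -26795/5811136 ≈ -0.0046110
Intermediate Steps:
W(c, M) = -⅗ (W(c, M) = -⅕*3 = -⅗)
Y = 11 (Y = 8 - (0 - 3) = 8 - (-3) = 8 - 1*(-3) = 8 + 3 = 11)
w = 46989/25 (w = -4 + (-⅗ + 11*4)² = -4 + (-⅗ + 44)² = -4 + (217/5)² = -4 + 47089/25 = 46989/25 ≈ 1879.6)
S(f) = 2*f*(46989/25 + f) (S(f) = (f + 46989/25)*(f + f) = (46989/25 + f)*(2*f) = 2*f*(46989/25 + f))
-5359*(-1/(62*S(-5))) = -5359*5/(124*(46989 + 25*(-5))) = -5359*5/(124*(46989 - 125)) = -5359/((-124*(-5)*46864/25)) = -5359/((-62*(-93728/5))) = -5359/5811136/5 = -5359*5/5811136 = -26795/5811136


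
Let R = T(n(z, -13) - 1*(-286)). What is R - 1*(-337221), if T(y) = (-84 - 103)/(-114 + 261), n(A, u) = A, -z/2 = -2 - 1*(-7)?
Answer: 49571300/147 ≈ 3.3722e+5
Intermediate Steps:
z = -10 (z = -2*(-2 - 1*(-7)) = -2*(-2 + 7) = -2*5 = -10)
T(y) = -187/147
R = -187/147 ≈ -1.2721
R - 1*(-337221) = -187/147 - 1*(-337221) = -187/147 + 337221 = 49571300/147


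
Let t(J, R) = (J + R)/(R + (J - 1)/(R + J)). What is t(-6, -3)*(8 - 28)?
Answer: -81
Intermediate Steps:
t(J, R) = (J + R)/(R + (-1 + J)/(J + R))
t(-6, -3)*(8 - 28) = ((-6 - 3)²/(-1 - 6 + (-3)² - 6*(-3)))*(8 - 28) = ((-9)²/(-1 - 6 + 9 + 18))*(-20) = (81/20)*(-20) = -81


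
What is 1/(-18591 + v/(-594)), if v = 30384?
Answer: -33/615191 ≈ -5.3642e-5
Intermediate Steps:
1/(-18591 + v/(-594)) = 1/(-18591 + 30384/(-594)) = 1/(-18591 + 30384*(-1/594)) = 1/(-18591 - 1688/33) = 1/(-615191/33) = -33/615191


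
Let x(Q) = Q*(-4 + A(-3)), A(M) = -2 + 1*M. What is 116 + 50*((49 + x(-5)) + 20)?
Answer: 5816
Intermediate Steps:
A(M) = -2 + M
x(Q) = -9*Q (x(Q) = Q*(-4 + (-2 - 3)) = Q*(-4 - 5) = Q*(-9) = -9*Q)
116 + 50*((49 + x(-5)) + 20) = 116 + 50*((49 - 9*(-5)) + 20) = 116 + 50*((49 + 45) + 20) = 116 + 50*(94 + 20) = 116 + 50*114 = 116 + 5700 = 5816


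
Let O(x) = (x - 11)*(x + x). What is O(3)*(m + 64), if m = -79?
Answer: 720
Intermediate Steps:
O(x) = 2*x*(-11 + x) (O(x) = (-11 + x)*(2*x) = 2*x*(-11 + x))
O(3)*(m + 64) = (2*3*(-11 + 3))*(-79 + 64) = (2*3*(-8))*(-15) = -48*(-15) = 720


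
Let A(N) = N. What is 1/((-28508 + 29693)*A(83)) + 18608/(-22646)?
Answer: -915083597/1113673665 ≈ -0.82168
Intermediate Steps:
1/((-28508 + 29693)*A(83)) + 18608/(-22646) = 1/((-28508 + 29693)*83) + 18608/(-22646) = (1/83)/1185 + 18608*(-1/22646) = (1/1185)*(1/83) - 9304/11323 = 1/98355 - 9304/11323 = -915083597/1113673665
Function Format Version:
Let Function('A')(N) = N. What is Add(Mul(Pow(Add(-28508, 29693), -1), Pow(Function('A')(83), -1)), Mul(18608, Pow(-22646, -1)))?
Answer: Rational(-915083597, 1113673665) ≈ -0.82168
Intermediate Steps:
Add(Mul(Pow(Add(-28508, 29693), -1), Pow(Function('A')(83), -1)), Mul(18608, Pow(-22646, -1))) = Add(Mul(Pow(Add(-28508, 29693), -1), Pow(83, -1)), Mul(18608, Pow(-22646, -1))) = Add(Mul(Pow(1185, -1), Rational(1, 83)), Mul(18608, Rational(-1, 22646))) = Add(Mul(Rational(1, 1185), Rational(1, 83)), Rational(-9304, 11323)) = Add(Rational(1, 98355), Rational(-9304, 11323)) = Rational(-915083597, 1113673665)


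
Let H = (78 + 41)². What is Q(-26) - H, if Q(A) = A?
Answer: -14187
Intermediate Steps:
H = 14161 (H = 119² = 14161)
Q(-26) - H = -26 - 1*14161 = -26 - 14161 = -14187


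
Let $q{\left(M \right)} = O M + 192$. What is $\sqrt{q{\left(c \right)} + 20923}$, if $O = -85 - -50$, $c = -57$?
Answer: $\sqrt{23110} \approx 152.02$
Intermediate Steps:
$O = -35$ ($O = -85 + 50 = -35$)
$q{\left(M \right)} = 192 - 35 M$ ($q{\left(M \right)} = - 35 M + 192 = 192 - 35 M$)
$\sqrt{q{\left(c \right)} + 20923} = \sqrt{\left(192 - -1995\right) + 20923} = \sqrt{\left(192 + 1995\right) + 20923} = \sqrt{2187 + 20923} = \sqrt{23110}$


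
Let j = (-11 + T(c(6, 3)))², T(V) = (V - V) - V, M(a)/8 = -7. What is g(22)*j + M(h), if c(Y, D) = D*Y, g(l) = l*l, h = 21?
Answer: 406988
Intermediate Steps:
M(a) = -56 (M(a) = 8*(-7) = -56)
g(l) = l²
T(V) = -V (T(V) = 0 - V = -V)
j = 841 (j = (-11 - 3*6)² = (-11 - 1*18)² = (-11 - 18)² = (-29)² = 841)
g(22)*j + M(h) = 22²*841 - 56 = 484*841 - 56 = 407044 - 56 = 406988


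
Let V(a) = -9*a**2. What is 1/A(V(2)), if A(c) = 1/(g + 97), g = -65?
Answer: 32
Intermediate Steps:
A(c) = 1/32 (A(c) = 1/(-65 + 97) = 1/32)
1/A(V(2)) = 1/(1/32) = 32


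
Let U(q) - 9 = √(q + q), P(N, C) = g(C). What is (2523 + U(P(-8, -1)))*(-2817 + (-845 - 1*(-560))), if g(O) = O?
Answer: -7854264 - 3102*I*√2 ≈ -7.8543e+6 - 4386.9*I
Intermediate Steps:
P(N, C) = C
U(q) = 9 + √2*√q (U(q) = 9 + √(q + q) = 9 + √(2*q) = 9 + √2*√q)
(2523 + U(P(-8, -1)))*(-2817 + (-845 - 1*(-560))) = (2523 + (9 + √2*√(-1)))*(-2817 + (-845 - 1*(-560))) = (2523 + (9 + √2*I))*(-2817 + (-845 + 560)) = (2523 + (9 + I*√2))*(-2817 - 285) = (2532 + I*√2)*(-3102) = -7854264 - 3102*I*√2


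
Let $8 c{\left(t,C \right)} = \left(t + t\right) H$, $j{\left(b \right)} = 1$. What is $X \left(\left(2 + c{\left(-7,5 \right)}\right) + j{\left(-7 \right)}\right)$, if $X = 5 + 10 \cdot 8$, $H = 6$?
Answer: $- \frac{1275}{2} \approx -637.5$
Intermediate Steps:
$c{\left(t,C \right)} = \frac{3 t}{2}$ ($c{\left(t,C \right)} = \frac{\left(t + t\right) 6}{8} = \frac{2 t 6}{8} = \frac{12 t}{8} = \frac{3 t}{2}$)
$X = 85$ ($X = 5 + 80 = 85$)
$X \left(\left(2 + c{\left(-7,5 \right)}\right) + j{\left(-7 \right)}\right) = 85 \left(\left(2 + \frac{3}{2} \left(-7\right)\right) + 1\right) = 85 \left(\left(2 - \frac{21}{2}\right) + 1\right) = 85 \left(- \frac{17}{2} + 1\right) = 85 \left(- \frac{15}{2}\right) = - \frac{1275}{2}$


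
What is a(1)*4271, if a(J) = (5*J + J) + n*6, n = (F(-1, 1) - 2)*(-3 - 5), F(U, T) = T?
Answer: 230634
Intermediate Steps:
n = 8 (n = (1 - 2)*(-3 - 5) = -1*(-8) = 8)
a(J) = 48 + 6*J (a(J) = (5*J + J) + 8*6 = 6*J + 48 = 48 + 6*J)
a(1)*4271 = (48 + 6*1)*4271 = (48 + 6)*4271 = 54*4271 = 230634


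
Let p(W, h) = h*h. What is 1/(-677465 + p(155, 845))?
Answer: 1/36560 ≈ 2.7352e-5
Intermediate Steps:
p(W, h) = h²
1/(-677465 + p(155, 845)) = 1/(-677465 + 845²) = 1/(-677465 + 714025) = 1/36560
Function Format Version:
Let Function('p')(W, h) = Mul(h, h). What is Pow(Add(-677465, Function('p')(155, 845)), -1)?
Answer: Rational(1, 36560) ≈ 2.7352e-5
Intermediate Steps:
Function('p')(W, h) = Pow(h, 2)
Pow(Add(-677465, Function('p')(155, 845)), -1) = Pow(Add(-677465, Pow(845, 2)), -1) = Pow(Add(-677465, 714025), -1) = Pow(36560, -1) = Rational(1, 36560)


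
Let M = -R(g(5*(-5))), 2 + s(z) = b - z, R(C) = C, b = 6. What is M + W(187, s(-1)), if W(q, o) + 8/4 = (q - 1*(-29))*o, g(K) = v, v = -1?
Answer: 1079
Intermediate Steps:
g(K) = -1
s(z) = 4 - z (s(z) = -2 + (6 - z) = 4 - z)
W(q, o) = -2 + o*(29 + q) (W(q, o) = -2 + (q - 1*(-29))*o = -2 + (q + 29)*o = -2 + (29 + q)*o = -2 + o*(29 + q))
M = 1 (M = -1*(-1) = 1)
M + W(187, s(-1)) = 1 + (-2 + 29*(4 - 1*(-1)) + (4 - 1*(-1))*187) = 1 + (-2 + 29*(4 + 1) + (4 + 1)*187) = 1 + (-2 + 29*5 + 5*187) = 1 + (-2 + 145 + 935) = 1 + 1078 = 1079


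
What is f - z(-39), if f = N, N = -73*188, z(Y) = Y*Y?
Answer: -15245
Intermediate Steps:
z(Y) = Y**2
N = -13724
f = -13724
f - z(-39) = -13724 - 1*(-39)**2 = -13724 - 1*1521 = -13724 - 1521 = -15245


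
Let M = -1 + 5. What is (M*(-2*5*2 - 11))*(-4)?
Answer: 496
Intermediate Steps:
M = 4
(M*(-2*5*2 - 11))*(-4) = (4*(-2*5*2 - 11))*(-4) = (4*(-10*2 - 11))*(-4) = (4*(-20 - 11))*(-4) = (4*(-31))*(-4) = -124*(-4) = 496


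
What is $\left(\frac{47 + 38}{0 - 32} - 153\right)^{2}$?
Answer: $\frac{24810361}{1024} \approx 24229.0$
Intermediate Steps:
$\left(\frac{47 + 38}{0 - 32} - 153\right)^{2} = \left(\frac{85}{-32} - 153\right)^{2} = \left(85 \left(- \frac{1}{32}\right) - 153\right)^{2} = \left(- \frac{85}{32} - 153\right)^{2} = \left(- \frac{4981}{32}\right)^{2} = \frac{24810361}{1024}$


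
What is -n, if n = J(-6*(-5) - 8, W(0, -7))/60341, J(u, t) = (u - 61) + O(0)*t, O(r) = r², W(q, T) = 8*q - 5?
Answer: 39/60341 ≈ 0.00064633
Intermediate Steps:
W(q, T) = -5 + 8*q
J(u, t) = -61 + u (J(u, t) = (u - 61) + 0²*t = (-61 + u) + 0*t = (-61 + u) + 0 = -61 + u)
n = -39/60341 (n = (-61 + (-6*(-5) - 8))/60341 = (-61 + (30 - 8))*(1/60341) = (-61 + 22)*(1/60341) = -39*1/60341 = -39/60341 ≈ -0.00064633)
-n = -1*(-39/60341) = 39/60341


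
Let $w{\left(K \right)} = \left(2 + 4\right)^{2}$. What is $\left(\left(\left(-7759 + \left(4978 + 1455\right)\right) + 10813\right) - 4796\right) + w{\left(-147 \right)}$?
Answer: $4727$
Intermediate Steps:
$w{\left(K \right)} = 36$ ($w{\left(K \right)} = 6^{2} = 36$)
$\left(\left(\left(-7759 + \left(4978 + 1455\right)\right) + 10813\right) - 4796\right) + w{\left(-147 \right)} = \left(\left(\left(-7759 + \left(4978 + 1455\right)\right) + 10813\right) - 4796\right) + 36 = \left(\left(\left(-7759 + 6433\right) + 10813\right) - 4796\right) + 36 = \left(\left(-1326 + 10813\right) - 4796\right) + 36 = \left(9487 - 4796\right) + 36 = 4691 + 36 = 4727$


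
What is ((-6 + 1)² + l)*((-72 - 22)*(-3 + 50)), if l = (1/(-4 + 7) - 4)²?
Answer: -1528628/9 ≈ -1.6985e+5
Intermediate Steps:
l = 121/9 (l = (1/3 - 4)² = (⅓ - 4)² = (-11/3)² = 121/9 ≈ 13.444)
((-6 + 1)² + l)*((-72 - 22)*(-3 + 50)) = ((-6 + 1)² + 121/9)*((-72 - 22)*(-3 + 50)) = ((-5)² + 121/9)*(-94*47) = (25 + 121/9)*(-4418) = (346/9)*(-4418) = -1528628/9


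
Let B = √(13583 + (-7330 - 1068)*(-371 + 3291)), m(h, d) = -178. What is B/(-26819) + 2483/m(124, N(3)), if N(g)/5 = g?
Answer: -2483/178 - I*√24508577/26819 ≈ -13.949 - 0.18459*I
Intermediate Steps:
N(g) = 5*g
B = I*√24508577 (B = √(13583 - 8398*2920) = √(13583 - 24522160) = √(-24508577) = I*√24508577 ≈ 4950.6*I)
B/(-26819) + 2483/m(124, N(3)) = (I*√24508577)/(-26819) + 2483/(-178) = (I*√24508577)*(-1/26819) + 2483*(-1/178) = -I*√24508577/26819 - 2483/178 = -2483/178 - I*√24508577/26819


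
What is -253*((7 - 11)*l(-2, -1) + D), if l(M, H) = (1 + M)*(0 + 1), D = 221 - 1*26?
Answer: -50347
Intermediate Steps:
D = 195 (D = 221 - 26 = 195)
l(M, H) = 1 + M (l(M, H) = (1 + M)*1 = 1 + M)
-253*((7 - 11)*l(-2, -1) + D) = -253*((7 - 11)*(1 - 2) + 195) = -253*(-4*(-1) + 195) = -253*(4 + 195) = -253*199 = -50347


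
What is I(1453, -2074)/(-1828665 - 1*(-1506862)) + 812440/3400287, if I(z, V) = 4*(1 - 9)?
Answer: 261554438504/1094222557461 ≈ 0.23903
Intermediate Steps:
I(z, V) = -32 (I(z, V) = 4*(-8) = -32)
I(1453, -2074)/(-1828665 - 1*(-1506862)) + 812440/3400287 = -32/(-1828665 - 1*(-1506862)) + 812440/3400287 = -32/(-1828665 + 1506862) + 812440*(1/3400287) = -32/(-321803) + 812440/3400287 = -32*(-1/321803) + 812440/3400287 = 32/321803 + 812440/3400287 = 261554438504/1094222557461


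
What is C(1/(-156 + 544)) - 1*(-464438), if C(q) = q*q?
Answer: 69918354273/150544 ≈ 4.6444e+5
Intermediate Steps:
C(q) = q**2
C(1/(-156 + 544)) - 1*(-464438) = (1/(-156 + 544))**2 - 1*(-464438) = (1/388)**2 + 464438 = 1/150544 + 464438 = 69918354273/150544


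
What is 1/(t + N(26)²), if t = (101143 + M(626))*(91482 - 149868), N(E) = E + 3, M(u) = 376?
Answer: -1/5927287493 ≈ -1.6871e-10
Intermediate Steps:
N(E) = 3 + E
t = -5927288334 (t = (101143 + 376)*(91482 - 149868) = 101519*(-58386) = -5927288334)
1/(t + N(26)²) = 1/(-5927288334 + (3 + 26)²) = 1/(-5927288334 + 29²) = 1/(-5927288334 + 841) = 1/(-5927287493) = -1/5927287493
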